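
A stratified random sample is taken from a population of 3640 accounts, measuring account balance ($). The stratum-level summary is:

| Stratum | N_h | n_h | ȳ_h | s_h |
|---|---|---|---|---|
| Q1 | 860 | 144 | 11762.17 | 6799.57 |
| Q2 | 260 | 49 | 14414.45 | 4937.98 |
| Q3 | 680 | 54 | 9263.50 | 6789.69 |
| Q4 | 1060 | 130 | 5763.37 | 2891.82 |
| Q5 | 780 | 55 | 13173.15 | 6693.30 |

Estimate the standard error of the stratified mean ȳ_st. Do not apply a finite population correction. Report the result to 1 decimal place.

V̂(ȳ_st) = Σ W_h² s_h²/n_h, with W_h = N_h/N and N = 3640:
  stratum Q1: (860/3640)²·6799.57²/144 = 17922.3
  stratum Q2: (260/3640)²·4937.98²/49 = 2538.91
  stratum Q3: (680/3640)²·6789.69²/54 = 29793.5
  stratum Q4: (1060/3640)²·2891.82²/130 = 5455.17
  stratum Q5: (780/3640)²·6693.30²/55 = 37402.8
V̂(ȳ_st) = 93112.7
SE(ȳ_st) = √93112.7 = 305.144

SE(ȳ_st) ≈ 305.1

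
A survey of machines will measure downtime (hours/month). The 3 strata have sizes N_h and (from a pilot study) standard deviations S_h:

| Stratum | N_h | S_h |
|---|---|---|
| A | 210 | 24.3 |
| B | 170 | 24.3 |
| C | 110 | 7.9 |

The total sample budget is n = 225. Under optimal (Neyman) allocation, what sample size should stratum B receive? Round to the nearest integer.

92

Neyman allocation: n_h = n · N_h S_h / Σ N_i S_i, with n = 225.
  stratum A: N_h·S_h = 210·24.3 = 5103.00
  stratum B: N_h·S_h = 170·24.3 = 4131.00
  stratum C: N_h·S_h = 110·7.9 = 869.00
Σ N_h S_h = 10103.00
n for stratum B = 225·4131.00/10103.00 = 92.000 → 92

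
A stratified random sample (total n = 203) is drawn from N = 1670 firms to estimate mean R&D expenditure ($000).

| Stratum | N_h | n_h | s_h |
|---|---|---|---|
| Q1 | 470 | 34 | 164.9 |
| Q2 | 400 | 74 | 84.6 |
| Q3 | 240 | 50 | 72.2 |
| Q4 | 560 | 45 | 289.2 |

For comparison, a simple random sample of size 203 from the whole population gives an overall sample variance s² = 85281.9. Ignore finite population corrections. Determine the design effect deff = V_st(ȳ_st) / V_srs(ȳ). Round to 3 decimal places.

V̂(ȳ_st) = Σ W_h² s_h²/n_h, with W_h = N_h/N and N = 1670:
  stratum Q1: (470/1670)²·164.9²/34 = 63.3469
  stratum Q2: (400/1670)²·84.6²/74 = 5.54876
  stratum Q3: (240/1670)²·72.2²/50 = 2.15325
  stratum Q4: (560/1670)²·289.2²/45 = 208.991
V_st = 280.04
V_srs = s²/n = 85281.9/203 = 420.108
deff = V_st / V_srs = 280.04/420.108 = 0.6666

deff ≈ 0.667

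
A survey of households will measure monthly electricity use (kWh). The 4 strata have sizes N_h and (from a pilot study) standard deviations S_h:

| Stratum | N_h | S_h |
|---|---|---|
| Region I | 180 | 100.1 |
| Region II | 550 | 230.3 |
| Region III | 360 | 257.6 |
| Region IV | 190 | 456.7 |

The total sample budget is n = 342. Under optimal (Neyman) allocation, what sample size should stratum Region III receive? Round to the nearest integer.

Neyman allocation: n_h = n · N_h S_h / Σ N_i S_i, with n = 342.
  stratum Region I: N_h·S_h = 180·100.1 = 18018.00
  stratum Region II: N_h·S_h = 550·230.3 = 126665.00
  stratum Region III: N_h·S_h = 360·257.6 = 92736.00
  stratum Region IV: N_h·S_h = 190·456.7 = 86773.00
Σ N_h S_h = 324192.00
n for stratum Region III = 342·92736.00/324192.00 = 97.830 → 98

98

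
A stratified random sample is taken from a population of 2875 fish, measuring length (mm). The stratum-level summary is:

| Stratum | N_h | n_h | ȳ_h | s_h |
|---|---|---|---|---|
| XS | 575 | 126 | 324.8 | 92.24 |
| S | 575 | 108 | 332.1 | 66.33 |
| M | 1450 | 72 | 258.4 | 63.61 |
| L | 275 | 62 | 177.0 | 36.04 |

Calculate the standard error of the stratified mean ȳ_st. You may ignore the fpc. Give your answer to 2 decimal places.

V̂(ȳ_st) = Σ W_h² s_h²/n_h, with W_h = N_h/N and N = 2875:
  stratum XS: (575/2875)²·92.24²/126 = 2.70102
  stratum S: (575/2875)²·66.33²/108 = 1.62951
  stratum M: (1450/2875)²·63.61²/72 = 14.2948
  stratum L: (275/2875)²·36.04²/62 = 0.191676
V̂(ȳ_st) = 18.817
SE(ȳ_st) = √18.817 = 4.33786

SE(ȳ_st) ≈ 4.34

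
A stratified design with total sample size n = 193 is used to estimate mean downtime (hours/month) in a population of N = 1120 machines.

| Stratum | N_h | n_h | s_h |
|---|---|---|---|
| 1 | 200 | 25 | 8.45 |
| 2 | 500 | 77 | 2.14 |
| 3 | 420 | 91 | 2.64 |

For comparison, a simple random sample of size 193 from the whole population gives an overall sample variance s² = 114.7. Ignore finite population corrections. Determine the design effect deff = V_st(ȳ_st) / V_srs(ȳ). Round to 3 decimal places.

deff ≈ 0.191

V̂(ȳ_st) = Σ W_h² s_h²/n_h, with W_h = N_h/N and N = 1120:
  stratum 1: (200/1120)²·8.45²/25 = 0.0910746
  stratum 2: (500/1120)²·2.14²/77 = 0.0118533
  stratum 3: (420/1120)²·2.64²/91 = 0.0107703
V_st = 0.113698
V_srs = s²/n = 114.7/193 = 0.594301
deff = V_st / V_srs = 0.113698/0.594301 = 0.1913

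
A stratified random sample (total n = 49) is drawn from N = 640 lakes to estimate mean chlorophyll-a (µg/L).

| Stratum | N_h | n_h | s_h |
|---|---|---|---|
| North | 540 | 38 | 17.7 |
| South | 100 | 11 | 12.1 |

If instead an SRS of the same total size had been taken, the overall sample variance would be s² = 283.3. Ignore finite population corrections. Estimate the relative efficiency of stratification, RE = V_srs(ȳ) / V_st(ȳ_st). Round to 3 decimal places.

RE ≈ 0.933

V̂(ȳ_st) = Σ W_h² s_h²/n_h, with W_h = N_h/N and N = 640:
  stratum North: (540/640)²·17.7²/38 = 5.86936
  stratum South: (100/640)²·12.1²/11 = 0.324951
V_st = 6.19431
V_srs = s²/n = 283.3/49 = 5.78163
Relative efficiency = V_srs / V_st = 5.78163/6.19431 = 0.9334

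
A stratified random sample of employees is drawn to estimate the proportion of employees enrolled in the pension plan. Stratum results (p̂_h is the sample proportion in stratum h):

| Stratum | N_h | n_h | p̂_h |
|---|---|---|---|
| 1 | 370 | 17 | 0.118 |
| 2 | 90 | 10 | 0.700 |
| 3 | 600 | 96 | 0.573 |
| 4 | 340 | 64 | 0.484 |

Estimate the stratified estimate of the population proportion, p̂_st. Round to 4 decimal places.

p̂_st ≈ 0.4393

N = 1400; stratum weights W_h = N_h/N.
p̂_st = Σ W_h p̂_h = (370·0.118 + 90·0.700 + 600·0.573 + 340·0.484)/1400 = 0.43930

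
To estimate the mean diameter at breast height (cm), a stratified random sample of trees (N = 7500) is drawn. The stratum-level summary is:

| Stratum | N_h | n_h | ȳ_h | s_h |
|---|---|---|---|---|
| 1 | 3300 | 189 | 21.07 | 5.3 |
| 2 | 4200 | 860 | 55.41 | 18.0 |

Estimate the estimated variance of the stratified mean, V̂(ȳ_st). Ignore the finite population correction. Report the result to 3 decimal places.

V̂(ȳ_st) ≈ 0.147

V̂(ȳ_st) = Σ W_h² s_h²/n_h, with W_h = N_h/N and N = 7500:
  stratum 1: (3300/7500)²·5.3²/189 = 0.0287737
  stratum 2: (4200/7500)²·18.0²/860 = 0.118147
V̂(ȳ_st) = 0.146921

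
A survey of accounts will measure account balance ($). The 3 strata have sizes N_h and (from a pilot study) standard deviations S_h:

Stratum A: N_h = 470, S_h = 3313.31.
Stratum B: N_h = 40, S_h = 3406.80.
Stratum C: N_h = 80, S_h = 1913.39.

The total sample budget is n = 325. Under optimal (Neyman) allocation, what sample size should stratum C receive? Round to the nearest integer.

27

Neyman allocation: n_h = n · N_h S_h / Σ N_i S_i, with n = 325.
  stratum A: N_h·S_h = 470·3313.31 = 1557255.70
  stratum B: N_h·S_h = 40·3406.80 = 136272.00
  stratum C: N_h·S_h = 80·1913.39 = 153071.20
Σ N_h S_h = 1846598.90
n for stratum C = 325·153071.20/1846598.90 = 26.940 → 27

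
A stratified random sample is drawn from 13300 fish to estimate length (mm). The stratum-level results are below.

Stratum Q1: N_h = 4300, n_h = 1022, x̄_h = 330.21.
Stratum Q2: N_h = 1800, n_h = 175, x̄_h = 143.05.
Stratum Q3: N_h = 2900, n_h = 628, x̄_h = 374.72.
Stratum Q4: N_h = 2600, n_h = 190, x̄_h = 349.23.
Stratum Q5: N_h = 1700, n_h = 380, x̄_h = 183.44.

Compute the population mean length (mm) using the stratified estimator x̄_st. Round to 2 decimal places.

x̄_st ≈ 299.54

N = Σ N_h = 13300. Stratum weights W_h = N_h/N.
x̄_st = (4300·330.21 + 1800·143.05 + 2900·374.72 + 2600·349.23 + 1700·183.44) / 13300 = 299.5434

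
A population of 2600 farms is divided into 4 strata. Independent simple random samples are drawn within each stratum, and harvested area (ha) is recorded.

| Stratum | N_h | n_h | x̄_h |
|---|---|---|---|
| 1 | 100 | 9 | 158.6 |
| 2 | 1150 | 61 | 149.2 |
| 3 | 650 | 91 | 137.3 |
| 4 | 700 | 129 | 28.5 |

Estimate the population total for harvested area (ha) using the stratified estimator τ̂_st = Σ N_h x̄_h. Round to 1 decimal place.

τ̂_st = Σ N_h x̄_h = 100·158.6 + 1150·149.2 + 650·137.3 + 700·28.5 = 296635.0

τ̂_st ≈ 296635.0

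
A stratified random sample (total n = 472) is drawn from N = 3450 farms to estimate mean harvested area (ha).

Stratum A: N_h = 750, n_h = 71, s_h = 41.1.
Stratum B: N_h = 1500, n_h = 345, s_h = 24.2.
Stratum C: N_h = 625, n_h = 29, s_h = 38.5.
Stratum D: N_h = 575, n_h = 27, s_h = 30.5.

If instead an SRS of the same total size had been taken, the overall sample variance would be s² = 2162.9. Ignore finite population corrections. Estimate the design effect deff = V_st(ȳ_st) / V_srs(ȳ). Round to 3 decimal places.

V̂(ȳ_st) = Σ W_h² s_h²/n_h, with W_h = N_h/N and N = 3450:
  stratum A: (750/3450)²·41.1²/71 = 1.12437
  stratum B: (1500/3450)²·24.2²/345 = 0.32089
  stratum C: (625/3450)²·38.5²/29 = 1.67743
  stratum D: (575/3450)²·30.5²/27 = 0.957047
V_st = 4.07974
V_srs = s²/n = 2162.9/472 = 4.58242
deff = V_st / V_srs = 4.07974/4.58242 = 0.8903

deff ≈ 0.890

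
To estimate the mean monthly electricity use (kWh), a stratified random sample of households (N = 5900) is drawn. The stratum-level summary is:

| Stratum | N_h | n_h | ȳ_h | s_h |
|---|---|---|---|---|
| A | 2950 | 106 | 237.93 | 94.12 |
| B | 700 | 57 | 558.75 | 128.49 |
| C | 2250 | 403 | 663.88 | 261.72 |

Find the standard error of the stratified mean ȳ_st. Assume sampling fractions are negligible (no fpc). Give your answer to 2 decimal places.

V̂(ȳ_st) = Σ W_h² s_h²/n_h, with W_h = N_h/N and N = 5900:
  stratum A: (2950/5900)²·94.12²/106 = 20.8929
  stratum B: (700/5900)²·128.49²/57 = 4.07714
  stratum C: (2250/5900)²·261.72²/403 = 24.7189
V̂(ȳ_st) = 49.6889
SE(ȳ_st) = √49.6889 = 7.04904

SE(ȳ_st) ≈ 7.05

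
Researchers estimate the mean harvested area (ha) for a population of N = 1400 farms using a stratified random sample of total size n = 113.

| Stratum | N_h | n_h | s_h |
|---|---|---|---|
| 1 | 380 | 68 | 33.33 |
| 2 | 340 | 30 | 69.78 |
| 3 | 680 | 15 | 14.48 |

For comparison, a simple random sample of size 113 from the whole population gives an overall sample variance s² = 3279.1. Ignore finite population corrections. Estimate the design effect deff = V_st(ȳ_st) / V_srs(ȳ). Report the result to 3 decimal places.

V̂(ȳ_st) = Σ W_h² s_h²/n_h, with W_h = N_h/N and N = 1400:
  stratum 1: (380/1400)²·33.33²/68 = 1.20357
  stratum 2: (340/1400)²·69.78²/30 = 9.57288
  stratum 3: (680/1400)²·14.48²/15 = 3.29767
V_st = 14.0741
V_srs = s²/n = 3279.1/113 = 29.0186
deff = V_st / V_srs = 14.0741/29.0186 = 0.4850

deff ≈ 0.485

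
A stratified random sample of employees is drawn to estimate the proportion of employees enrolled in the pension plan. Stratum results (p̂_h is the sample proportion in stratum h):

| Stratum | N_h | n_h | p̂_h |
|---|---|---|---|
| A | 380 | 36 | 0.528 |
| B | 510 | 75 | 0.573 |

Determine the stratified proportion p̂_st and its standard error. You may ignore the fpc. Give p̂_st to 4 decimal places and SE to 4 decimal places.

p̂_st ≈ 0.5538, SE ≈ 0.0488

N = 890; stratum weights W_h = N_h/N.
p̂_st = Σ W_h p̂_h = (380·0.528 + 510·0.573)/890 = 0.55379
V̂(p̂_st) = Σ W_h² p̂_h(1−p̂_h)/(n_h−1):
  stratum A: (380/890)²·0.528·0.472/35 = 0.00129806
  stratum B: (510/890)²·0.573·0.427/74 = 0.0010857
V̂(p̂_st) = 0.00238376; SE = √V̂ = 0.0488238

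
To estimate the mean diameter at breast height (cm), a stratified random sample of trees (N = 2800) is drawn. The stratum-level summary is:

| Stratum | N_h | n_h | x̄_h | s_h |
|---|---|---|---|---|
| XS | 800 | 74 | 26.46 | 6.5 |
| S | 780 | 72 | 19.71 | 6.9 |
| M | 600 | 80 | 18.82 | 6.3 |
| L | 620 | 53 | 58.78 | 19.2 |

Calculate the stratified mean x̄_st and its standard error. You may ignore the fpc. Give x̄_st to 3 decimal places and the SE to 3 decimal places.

x̄_st = Σ W_h x̄_h = (800·26.46 + 780·19.71 + 600·18.82 + 620·58.78)/2800 = 30.09907
V̂(x̄_st) = Σ W_h² s_h²/n_h, with W_h = N_h/N and N = 2800:
  stratum XS: (800/2800)²·6.5²/74 = 0.0466078
  stratum S: (780/2800)²·6.9²/72 = 0.0513143
  stratum M: (600/2800)²·6.3²/80 = 0.0227812
  stratum L: (620/2800)²·19.2²/53 = 0.341031
V̂(x̄_st) = 0.461734
SE(x̄_st) = √0.461734 = 0.67951

x̄_st ≈ 30.099, SE ≈ 0.680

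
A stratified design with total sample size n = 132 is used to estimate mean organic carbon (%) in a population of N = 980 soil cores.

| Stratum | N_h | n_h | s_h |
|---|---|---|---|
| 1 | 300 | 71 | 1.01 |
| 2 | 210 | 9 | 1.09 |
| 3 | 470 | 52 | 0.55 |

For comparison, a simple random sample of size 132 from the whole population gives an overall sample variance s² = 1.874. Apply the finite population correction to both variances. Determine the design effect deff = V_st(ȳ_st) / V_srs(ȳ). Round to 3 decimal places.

deff ≈ 0.653

V̂(ȳ_st) = Σ W_h² (1 − n_h/N_h) s_h²/n_h, with W_h = N_h/N and N = 980:
  stratum 1: (300/980)²·(1 − 71/300)·1.01²/71 = 0.00102775
  stratum 2: (210/980)²·(1 − 9/210)·1.09²/9 = 0.00580195
  stratum 3: (470/980)²·(1 − 52/470)·0.55²/52 = 0.00118999
V_st = 0.00801969
V_srs = (1 − 132/980)·1.874/132 = 0.0122847
deff = V_st / V_srs = 0.00801969/0.0122847 = 0.6528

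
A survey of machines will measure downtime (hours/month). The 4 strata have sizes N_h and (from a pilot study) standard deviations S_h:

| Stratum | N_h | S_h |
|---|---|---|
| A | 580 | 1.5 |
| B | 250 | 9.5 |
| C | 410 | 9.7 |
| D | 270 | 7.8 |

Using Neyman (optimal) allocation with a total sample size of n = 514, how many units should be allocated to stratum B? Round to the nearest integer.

Neyman allocation: n_h = n · N_h S_h / Σ N_i S_i, with n = 514.
  stratum A: N_h·S_h = 580·1.5 = 870.00
  stratum B: N_h·S_h = 250·9.5 = 2375.00
  stratum C: N_h·S_h = 410·9.7 = 3977.00
  stratum D: N_h·S_h = 270·7.8 = 2106.00
Σ N_h S_h = 9328.00
n for stratum B = 514·2375.00/9328.00 = 130.869 → 131

131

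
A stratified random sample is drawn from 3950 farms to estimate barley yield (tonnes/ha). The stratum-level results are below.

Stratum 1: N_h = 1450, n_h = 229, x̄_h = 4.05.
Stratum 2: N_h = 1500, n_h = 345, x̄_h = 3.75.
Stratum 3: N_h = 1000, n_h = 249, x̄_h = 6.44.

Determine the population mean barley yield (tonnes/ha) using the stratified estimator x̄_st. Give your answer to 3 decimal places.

N = Σ N_h = 3950. Stratum weights W_h = N_h/N.
x̄_st = (1450·4.05 + 1500·3.75 + 1000·6.44) / 3950 = 4.54114

x̄_st ≈ 4.541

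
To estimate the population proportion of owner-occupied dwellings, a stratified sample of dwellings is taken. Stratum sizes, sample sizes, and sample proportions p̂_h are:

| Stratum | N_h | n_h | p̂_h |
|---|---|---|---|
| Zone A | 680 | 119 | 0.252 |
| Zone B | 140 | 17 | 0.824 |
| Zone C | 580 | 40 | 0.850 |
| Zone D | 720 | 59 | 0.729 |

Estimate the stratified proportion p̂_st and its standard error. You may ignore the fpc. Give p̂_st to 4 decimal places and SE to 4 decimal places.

N = 2120; stratum weights W_h = N_h/N.
p̂_st = Σ W_h p̂_h = (680·0.252 + 140·0.824 + 580·0.850 + 720·0.729)/2120 = 0.61538
V̂(p̂_st) = Σ W_h² p̂_h(1−p̂_h)/(n_h−1):
  stratum Zone A: (680/2120)²·0.252·0.748/118 = 0.000164349
  stratum Zone B: (140/2120)²·0.824·0.176/16 = 3.95279e-05
  stratum Zone C: (580/2120)²·0.850·0.150/39 = 0.000244698
  stratum Zone D: (720/2120)²·0.729·0.271/58 = 0.000392882
V̂(p̂_st) = 0.000841456; SE = √V̂ = 0.0290079

p̂_st ≈ 0.6154, SE ≈ 0.0290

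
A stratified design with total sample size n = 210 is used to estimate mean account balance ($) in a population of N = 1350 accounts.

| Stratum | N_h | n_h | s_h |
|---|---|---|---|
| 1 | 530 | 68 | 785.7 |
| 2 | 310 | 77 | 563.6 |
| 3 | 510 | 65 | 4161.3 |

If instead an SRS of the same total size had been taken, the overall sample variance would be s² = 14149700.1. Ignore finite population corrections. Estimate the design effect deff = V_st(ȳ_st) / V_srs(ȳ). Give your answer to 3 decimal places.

V̂(ȳ_st) = Σ W_h² s_h²/n_h, with W_h = N_h/N and N = 1350:
  stratum 1: (530/1350)²·785.7²/68 = 1399.23
  stratum 2: (310/1350)²·563.6²/77 = 217.524
  stratum 3: (510/1350)²·4161.3²/65 = 38020.5
V_st = 39637.2
V_srs = s²/n = 14149700.1/210 = 67379.5
deff = V_st / V_srs = 39637.2/67379.5 = 0.5883

deff ≈ 0.588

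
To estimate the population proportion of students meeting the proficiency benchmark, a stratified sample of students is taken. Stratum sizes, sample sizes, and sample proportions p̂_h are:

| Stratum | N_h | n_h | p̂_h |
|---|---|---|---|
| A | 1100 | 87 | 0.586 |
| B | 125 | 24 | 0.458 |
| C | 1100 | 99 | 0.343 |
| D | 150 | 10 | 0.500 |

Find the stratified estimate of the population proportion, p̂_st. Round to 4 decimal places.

p̂_st ≈ 0.4663

N = 2475; stratum weights W_h = N_h/N.
p̂_st = Σ W_h p̂_h = (1100·0.586 + 125·0.458 + 1100·0.343 + 150·0.500)/2475 = 0.46632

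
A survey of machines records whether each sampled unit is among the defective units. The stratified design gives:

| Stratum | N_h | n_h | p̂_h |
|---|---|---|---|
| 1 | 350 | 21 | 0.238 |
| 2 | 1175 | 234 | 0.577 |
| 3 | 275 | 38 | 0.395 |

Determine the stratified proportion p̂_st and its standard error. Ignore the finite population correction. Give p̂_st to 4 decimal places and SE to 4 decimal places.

N = 1800; stratum weights W_h = N_h/N.
p̂_st = Σ W_h p̂_h = (350·0.238 + 1175·0.577 + 275·0.395)/1800 = 0.48328
V̂(p̂_st) = Σ W_h² p̂_h(1−p̂_h)/(n_h−1):
  stratum 1: (350/1800)²·0.238·0.762/20 = 0.000342841
  stratum 2: (1175/1800)²·0.577·0.423/233 = 0.000446366
  stratum 3: (275/1800)²·0.395·0.605/37 = 0.000150755
V̂(p̂_st) = 0.000939962; SE = √V̂ = 0.0306588

p̂_st ≈ 0.4833, SE ≈ 0.0307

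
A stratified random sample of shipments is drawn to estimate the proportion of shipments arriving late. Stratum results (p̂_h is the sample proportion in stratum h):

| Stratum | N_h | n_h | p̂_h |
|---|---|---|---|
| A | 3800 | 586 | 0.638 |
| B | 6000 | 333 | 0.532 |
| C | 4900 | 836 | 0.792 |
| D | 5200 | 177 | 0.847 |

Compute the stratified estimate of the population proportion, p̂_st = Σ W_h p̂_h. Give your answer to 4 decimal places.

p̂_st ≈ 0.6986

N = 19900; stratum weights W_h = N_h/N.
p̂_st = Σ W_h p̂_h = (3800·0.638 + 6000·0.532 + 4900·0.792 + 5200·0.847)/19900 = 0.69857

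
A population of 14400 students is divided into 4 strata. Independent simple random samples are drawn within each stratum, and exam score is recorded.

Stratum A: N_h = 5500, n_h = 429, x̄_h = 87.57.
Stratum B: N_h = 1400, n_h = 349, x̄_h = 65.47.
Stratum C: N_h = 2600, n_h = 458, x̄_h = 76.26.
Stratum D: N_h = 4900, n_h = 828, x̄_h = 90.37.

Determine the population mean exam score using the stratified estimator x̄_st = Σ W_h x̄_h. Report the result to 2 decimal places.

x̄_st ≈ 84.33

N = Σ N_h = 14400. Stratum weights W_h = N_h/N.
x̄_st = (5500·87.57 + 1400·65.47 + 2600·76.26 + 4900·90.37) / 14400 = 84.3321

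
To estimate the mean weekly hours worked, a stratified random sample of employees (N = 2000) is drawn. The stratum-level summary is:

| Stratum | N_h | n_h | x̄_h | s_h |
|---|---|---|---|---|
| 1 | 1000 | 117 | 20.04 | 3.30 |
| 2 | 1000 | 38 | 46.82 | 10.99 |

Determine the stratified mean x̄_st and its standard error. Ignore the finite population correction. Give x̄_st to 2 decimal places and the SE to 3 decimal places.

x̄_st ≈ 33.43, SE ≈ 0.904

x̄_st = Σ W_h x̄_h = (1000·20.04 + 1000·46.82)/2000 = 33.43000
V̂(x̄_st) = Σ W_h² s_h²/n_h, with W_h = N_h/N and N = 2000:
  stratum 1: (1000/2000)²·3.30²/117 = 0.0232692
  stratum 2: (1000/2000)²·10.99²/38 = 0.794606
V̂(x̄_st) = 0.817875
SE(x̄_st) = √0.817875 = 0.904365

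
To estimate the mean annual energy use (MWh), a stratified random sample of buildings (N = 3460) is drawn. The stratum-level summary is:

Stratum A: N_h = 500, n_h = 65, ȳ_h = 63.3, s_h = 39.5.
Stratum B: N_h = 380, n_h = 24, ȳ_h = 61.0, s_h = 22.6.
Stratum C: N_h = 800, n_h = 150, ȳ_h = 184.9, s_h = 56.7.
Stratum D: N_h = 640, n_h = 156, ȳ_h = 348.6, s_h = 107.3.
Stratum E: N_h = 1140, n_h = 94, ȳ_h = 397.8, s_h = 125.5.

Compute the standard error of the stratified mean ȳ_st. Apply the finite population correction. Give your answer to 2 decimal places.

SE(ȳ_st) ≈ 4.50

V̂(ȳ_st) = Σ W_h² (1 − n_h/N_h) s_h²/n_h, with W_h = N_h/N and N = 3460:
  stratum A: (500/3460)²·(1 − 65/500)·39.5²/65 = 0.436102
  stratum B: (380/3460)²·(1 − 24/380)·22.6²/24 = 0.240484
  stratum C: (800/3460)²·(1 − 150/800)·56.7²/150 = 0.930949
  stratum D: (640/3460)²·(1 − 156/640)·107.3²/156 = 1.90962
  stratum E: (1140/3460)²·(1 − 94/1140)·125.5²/94 = 16.6895
V̂(ȳ_st) = 20.2067
SE(ȳ_st) = √20.2067 = 4.49518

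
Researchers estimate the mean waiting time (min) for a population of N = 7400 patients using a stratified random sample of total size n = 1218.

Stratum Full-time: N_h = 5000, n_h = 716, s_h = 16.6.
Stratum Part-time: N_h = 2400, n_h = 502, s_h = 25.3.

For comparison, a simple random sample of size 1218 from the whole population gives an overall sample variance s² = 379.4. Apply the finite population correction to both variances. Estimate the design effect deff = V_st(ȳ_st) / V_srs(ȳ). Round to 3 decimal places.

deff ≈ 0.986

V̂(ȳ_st) = Σ W_h² (1 − n_h/N_h) s_h²/n_h, with W_h = N_h/N and N = 7400:
  stratum Full-time: (5000/7400)²·(1 − 716/5000)·16.6²/716 = 0.150543
  stratum Part-time: (2400/7400)²·(1 − 502/2400)·25.3²/502 = 0.106067
V_st = 0.25661
V_srs = (1 − 1218/7400)·379.4/1218 = 0.260224
deff = V_st / V_srs = 0.25661/0.260224 = 0.9861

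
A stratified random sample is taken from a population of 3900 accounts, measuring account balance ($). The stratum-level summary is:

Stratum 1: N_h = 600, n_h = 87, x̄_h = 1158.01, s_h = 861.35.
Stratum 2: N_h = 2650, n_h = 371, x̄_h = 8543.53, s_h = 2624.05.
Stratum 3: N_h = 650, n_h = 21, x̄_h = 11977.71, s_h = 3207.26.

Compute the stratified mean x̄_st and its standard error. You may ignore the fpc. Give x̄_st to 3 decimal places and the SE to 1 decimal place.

x̄_st = Σ W_h x̄_h = (600·1158.01 + 2650·8543.53 + 650·11977.71)/3900 = 7979.65949
V̂(x̄_st) = Σ W_h² s_h²/n_h, with W_h = N_h/N and N = 3900:
  stratum 1: (600/3900)²·861.35²/87 = 201.843
  stratum 2: (2650/3900)²·2624.05²/371 = 8569.05
  stratum 3: (650/3900)²·3207.26²/21 = 13606.5
V̂(x̄_st) = 22377.4
SE(x̄_st) = √22377.4 = 149.591

x̄_st ≈ 7979.659, SE ≈ 149.6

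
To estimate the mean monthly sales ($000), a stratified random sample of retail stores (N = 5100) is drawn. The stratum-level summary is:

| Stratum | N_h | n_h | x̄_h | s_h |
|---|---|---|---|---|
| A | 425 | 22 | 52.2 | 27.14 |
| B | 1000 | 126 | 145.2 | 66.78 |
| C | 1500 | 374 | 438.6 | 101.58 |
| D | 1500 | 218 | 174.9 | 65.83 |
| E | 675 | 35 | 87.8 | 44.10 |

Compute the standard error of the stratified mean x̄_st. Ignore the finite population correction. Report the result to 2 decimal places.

V̂(x̄_st) = Σ W_h² s_h²/n_h, with W_h = N_h/N and N = 5100:
  stratum A: (425/5100)²·27.14²/22 = 0.232506
  stratum B: (1000/5100)²·66.78²/126 = 1.36076
  stratum C: (1500/5100)²·101.58²/374 = 2.38664
  stratum D: (1500/5100)²·65.83²/218 = 1.71962
  stratum E: (675/5100)²·44.10²/35 = 0.973366
V̂(x̄_st) = 6.6729
SE(x̄_st) = √6.6729 = 2.5832

SE(x̄_st) ≈ 2.58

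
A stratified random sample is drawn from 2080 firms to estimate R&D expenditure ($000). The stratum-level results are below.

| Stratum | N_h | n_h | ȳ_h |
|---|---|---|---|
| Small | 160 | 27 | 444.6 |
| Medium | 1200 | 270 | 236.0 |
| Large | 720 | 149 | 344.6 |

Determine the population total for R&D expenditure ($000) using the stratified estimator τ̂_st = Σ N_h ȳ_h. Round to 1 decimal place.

τ̂_st = Σ N_h ȳ_h = 160·444.6 + 1200·236.0 + 720·344.6 = 602448.0

τ̂_st ≈ 602448.0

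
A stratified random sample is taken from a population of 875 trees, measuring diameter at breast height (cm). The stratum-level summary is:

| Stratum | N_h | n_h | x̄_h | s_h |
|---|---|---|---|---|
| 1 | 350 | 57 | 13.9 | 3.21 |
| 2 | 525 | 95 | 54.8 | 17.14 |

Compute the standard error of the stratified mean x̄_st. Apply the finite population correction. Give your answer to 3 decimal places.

V̂(x̄_st) = Σ W_h² (1 − n_h/N_h) s_h²/n_h, with W_h = N_h/N and N = 875:
  stratum 1: (350/875)²·(1 − 57/350)·3.21²/57 = 0.0242133
  stratum 2: (525/875)²·(1 − 95/525)·17.14²/95 = 0.911821
V̂(x̄_st) = 0.936035
SE(x̄_st) = √0.936035 = 0.967489

SE(x̄_st) ≈ 0.967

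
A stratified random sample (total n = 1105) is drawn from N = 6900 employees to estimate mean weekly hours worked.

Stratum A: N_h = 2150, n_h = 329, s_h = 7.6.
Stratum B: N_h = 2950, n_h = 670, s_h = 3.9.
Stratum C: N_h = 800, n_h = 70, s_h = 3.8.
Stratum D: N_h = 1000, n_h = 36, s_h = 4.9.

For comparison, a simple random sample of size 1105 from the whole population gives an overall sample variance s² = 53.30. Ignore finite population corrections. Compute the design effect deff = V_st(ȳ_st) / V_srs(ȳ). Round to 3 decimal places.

V̂(ȳ_st) = Σ W_h² s_h²/n_h, with W_h = N_h/N and N = 6900:
  stratum A: (2150/6900)²·7.6²/329 = 0.0170455
  stratum B: (2950/6900)²·3.9²/670 = 0.00414954
  stratum C: (800/6900)²·3.8²/70 = 0.00277301
  stratum D: (1000/6900)²·4.9²/36 = 0.0140085
V_st = 0.0379766
V_srs = s²/n = 53.30/1105 = 0.0482353
deff = V_st / V_srs = 0.0379766/0.0482353 = 0.7873

deff ≈ 0.787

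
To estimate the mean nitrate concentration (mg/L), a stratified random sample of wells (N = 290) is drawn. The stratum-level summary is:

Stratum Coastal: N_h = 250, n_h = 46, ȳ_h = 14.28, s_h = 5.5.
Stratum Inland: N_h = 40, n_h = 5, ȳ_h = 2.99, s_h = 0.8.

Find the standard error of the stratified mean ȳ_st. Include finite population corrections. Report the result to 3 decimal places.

SE(ȳ_st) ≈ 0.633

V̂(ȳ_st) = Σ W_h² (1 − n_h/N_h) s_h²/n_h, with W_h = N_h/N and N = 290:
  stratum Coastal: (250/290)²·(1 − 46/250)·5.5²/46 = 0.398788
  stratum Inland: (40/290)²·(1 − 5/40)·0.8²/5 = 0.0021308
V̂(ȳ_st) = 0.400918
SE(ȳ_st) = √0.400918 = 0.633181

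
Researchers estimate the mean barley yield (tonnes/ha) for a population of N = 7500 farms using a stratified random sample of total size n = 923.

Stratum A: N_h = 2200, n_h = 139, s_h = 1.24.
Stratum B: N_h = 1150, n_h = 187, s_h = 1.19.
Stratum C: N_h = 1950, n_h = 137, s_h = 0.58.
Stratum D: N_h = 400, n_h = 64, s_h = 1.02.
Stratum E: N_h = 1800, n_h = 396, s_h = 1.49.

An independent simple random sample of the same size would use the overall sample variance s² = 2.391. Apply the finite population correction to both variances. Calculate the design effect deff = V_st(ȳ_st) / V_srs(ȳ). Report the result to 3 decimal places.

deff ≈ 0.654

V̂(ȳ_st) = Σ W_h² (1 − n_h/N_h) s_h²/n_h, with W_h = N_h/N and N = 7500:
  stratum A: (2200/7500)²·(1 − 139/2200)·1.24²/139 = 0.000891675
  stratum B: (1150/7500)²·(1 − 187/1150)·1.19²/187 = 0.000149092
  stratum C: (1950/7500)²·(1 − 137/1950)·0.58²/137 = 0.000154328
  stratum D: (400/7500)²·(1 − 64/400)·1.02²/64 = 3.88416e-05
  stratum E: (1800/7500)²·(1 − 396/1800)·1.49²/396 = 0.00025188
V_st = 0.00148582
V_srs = (1 − 923/7500)·2.391/923 = 0.00227167
deff = V_st / V_srs = 0.00148582/0.00227167 = 0.6541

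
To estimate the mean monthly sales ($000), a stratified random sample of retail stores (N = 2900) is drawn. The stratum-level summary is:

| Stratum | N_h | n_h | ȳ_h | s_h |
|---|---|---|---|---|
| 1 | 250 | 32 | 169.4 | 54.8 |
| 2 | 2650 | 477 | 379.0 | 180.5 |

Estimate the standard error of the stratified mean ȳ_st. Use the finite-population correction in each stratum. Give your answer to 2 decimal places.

SE(ȳ_st) ≈ 6.88

V̂(ȳ_st) = Σ W_h² (1 − n_h/N_h) s_h²/n_h, with W_h = N_h/N and N = 2900:
  stratum 1: (250/2900)²·(1 − 32/250)·54.8²/32 = 0.608151
  stratum 2: (2650/2900)²·(1 − 477/2650)·180.5²/477 = 46.7677
V̂(ȳ_st) = 47.3758
SE(ȳ_st) = √47.3758 = 6.88301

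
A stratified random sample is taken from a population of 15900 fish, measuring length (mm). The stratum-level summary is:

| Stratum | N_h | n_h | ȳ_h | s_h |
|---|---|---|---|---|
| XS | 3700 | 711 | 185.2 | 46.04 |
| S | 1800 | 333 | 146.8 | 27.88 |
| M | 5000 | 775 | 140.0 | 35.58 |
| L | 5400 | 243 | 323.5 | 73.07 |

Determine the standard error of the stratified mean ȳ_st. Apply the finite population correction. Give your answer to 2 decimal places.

V̂(ȳ_st) = Σ W_h² (1 − n_h/N_h) s_h²/n_h, with W_h = N_h/N and N = 15900:
  stratum XS: (3700/15900)²·(1 − 711/3700)·46.04²/711 = 0.130417
  stratum S: (1800/15900)²·(1 − 333/1800)·27.88²/333 = 0.0243809
  stratum M: (5000/15900)²·(1 − 775/5000)·35.58²/775 = 0.136494
  stratum L: (5400/15900)²·(1 − 243/5400)·73.07²/243 = 2.4203
V̂(ȳ_st) = 2.71159
SE(ȳ_st) = √2.71159 = 1.64669

SE(ȳ_st) ≈ 1.65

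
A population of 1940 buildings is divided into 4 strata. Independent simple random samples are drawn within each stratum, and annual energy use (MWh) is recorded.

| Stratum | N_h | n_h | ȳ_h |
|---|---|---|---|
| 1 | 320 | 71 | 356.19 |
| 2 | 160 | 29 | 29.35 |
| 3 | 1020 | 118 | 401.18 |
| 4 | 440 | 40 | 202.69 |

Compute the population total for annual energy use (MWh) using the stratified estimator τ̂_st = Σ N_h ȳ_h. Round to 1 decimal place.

τ̂_st ≈ 617064.0

τ̂_st = Σ N_h ȳ_h = 320·356.19 + 160·29.35 + 1020·401.18 + 440·202.69 = 617064.0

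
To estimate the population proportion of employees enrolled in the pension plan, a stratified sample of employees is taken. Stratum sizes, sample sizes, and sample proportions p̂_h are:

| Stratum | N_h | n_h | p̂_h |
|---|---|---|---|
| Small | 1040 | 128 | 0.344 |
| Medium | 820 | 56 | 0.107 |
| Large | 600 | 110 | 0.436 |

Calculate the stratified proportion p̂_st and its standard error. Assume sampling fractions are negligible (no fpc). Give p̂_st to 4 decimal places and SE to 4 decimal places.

N = 2460; stratum weights W_h = N_h/N.
p̂_st = Σ W_h p̂_h = (1040·0.344 + 820·0.107 + 600·0.436)/2460 = 0.28744
V̂(p̂_st) = Σ W_h² p̂_h(1−p̂_h)/(n_h−1):
  stratum Small: (1040/2460)²·0.344·0.656/127 = 0.000317581
  stratum Medium: (820/2460)²·0.107·0.893/55 = 0.000193032
  stratum Large: (600/2460)²·0.436·0.564/109 = 0.000134206
V̂(p̂_st) = 0.00064482; SE = √V̂ = 0.0253933

p̂_st ≈ 0.2874, SE ≈ 0.0254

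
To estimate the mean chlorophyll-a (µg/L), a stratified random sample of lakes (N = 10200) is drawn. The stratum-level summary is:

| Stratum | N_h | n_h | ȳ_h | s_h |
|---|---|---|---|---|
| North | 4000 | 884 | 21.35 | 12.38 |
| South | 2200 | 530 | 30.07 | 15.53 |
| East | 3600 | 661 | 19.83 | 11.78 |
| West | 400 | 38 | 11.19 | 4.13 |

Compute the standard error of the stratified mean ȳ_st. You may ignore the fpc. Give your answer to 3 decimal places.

V̂(ȳ_st) = Σ W_h² s_h²/n_h, with W_h = N_h/N and N = 10200:
  stratum North: (4000/10200)²·12.38²/884 = 0.026663
  stratum South: (2200/10200)²·15.53²/530 = 0.0211696
  stratum East: (3600/10200)²·11.78²/661 = 0.0261513
  stratum West: (400/10200)²·4.13²/38 = 0.000690297
V̂(ȳ_st) = 0.0746742
SE(ȳ_st) = √0.0746742 = 0.273266

SE(ȳ_st) ≈ 0.273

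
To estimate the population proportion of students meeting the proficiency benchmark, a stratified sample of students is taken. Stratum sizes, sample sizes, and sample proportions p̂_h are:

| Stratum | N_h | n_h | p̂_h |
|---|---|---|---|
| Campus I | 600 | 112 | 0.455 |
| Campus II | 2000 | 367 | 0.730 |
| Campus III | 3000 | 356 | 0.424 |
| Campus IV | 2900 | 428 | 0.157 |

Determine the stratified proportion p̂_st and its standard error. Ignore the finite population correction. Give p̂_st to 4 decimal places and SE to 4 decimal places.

N = 8500; stratum weights W_h = N_h/N.
p̂_st = Σ W_h p̂_h = (600·0.455 + 2000·0.730 + 3000·0.424 + 2900·0.157)/8500 = 0.40709
V̂(p̂_st) = Σ W_h² p̂_h(1−p̂_h)/(n_h−1):
  stratum Campus I: (600/8500)²·0.455·0.545/111 = 1.11314e-05
  stratum Campus II: (2000/8500)²·0.730·0.270/366 = 2.98145e-05
  stratum Campus III: (3000/8500)²·0.424·0.576/355 = 8.56968e-05
  stratum Campus IV: (2900/8500)²·0.157·0.843/427 = 3.60792e-05
V̂(p̂_st) = 0.000162722; SE = √V̂ = 0.0127563

p̂_st ≈ 0.4071, SE ≈ 0.0128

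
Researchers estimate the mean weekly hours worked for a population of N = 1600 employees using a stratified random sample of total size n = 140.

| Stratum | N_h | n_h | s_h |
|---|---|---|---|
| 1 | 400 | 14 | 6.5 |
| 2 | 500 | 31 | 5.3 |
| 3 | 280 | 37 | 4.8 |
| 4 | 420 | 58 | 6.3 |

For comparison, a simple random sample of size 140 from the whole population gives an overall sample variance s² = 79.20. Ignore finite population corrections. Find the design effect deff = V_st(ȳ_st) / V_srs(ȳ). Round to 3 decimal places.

deff ≈ 0.607

V̂(ȳ_st) = Σ W_h² s_h²/n_h, with W_h = N_h/N and N = 1600:
  stratum 1: (400/1600)²·6.5²/14 = 0.188616
  stratum 2: (500/1600)²·5.3²/31 = 0.0884892
  stratum 3: (280/1600)²·4.8²/37 = 0.0190703
  stratum 4: (420/1600)²·6.3²/58 = 0.0471533
V_st = 0.343329
V_srs = s²/n = 79.20/140 = 0.565714
deff = V_st / V_srs = 0.343329/0.565714 = 0.6069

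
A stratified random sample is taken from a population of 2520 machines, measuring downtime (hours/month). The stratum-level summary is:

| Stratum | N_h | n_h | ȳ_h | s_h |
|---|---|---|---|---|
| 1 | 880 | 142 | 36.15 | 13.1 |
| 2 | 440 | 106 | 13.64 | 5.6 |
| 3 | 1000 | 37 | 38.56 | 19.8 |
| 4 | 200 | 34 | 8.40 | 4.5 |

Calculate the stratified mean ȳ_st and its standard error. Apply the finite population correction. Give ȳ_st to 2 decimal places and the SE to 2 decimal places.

ȳ_st ≈ 30.97, SE ≈ 1.32

ȳ_st = Σ W_h ȳ_h = (880·36.15 + 440·13.64 + 1000·38.56 + 200·8.40)/2520 = 30.97365
V̂(ȳ_st) = Σ W_h² (1 − n_h/N_h) s_h²/n_h, with W_h = N_h/N and N = 2520:
  stratum 1: (880/2520)²·(1 − 142/880)·13.1²/142 = 0.123593
  stratum 2: (440/2520)²·(1 − 106/440)·5.6²/106 = 0.00684649
  stratum 3: (1000/2520)²·(1 − 37/1000)·19.8²/37 = 1.60677
  stratum 4: (200/2520)²·(1 − 34/200)·4.5²/34 = 0.00311375
V̂(ȳ_st) = 1.74032
SE(ȳ_st) = √1.74032 = 1.31921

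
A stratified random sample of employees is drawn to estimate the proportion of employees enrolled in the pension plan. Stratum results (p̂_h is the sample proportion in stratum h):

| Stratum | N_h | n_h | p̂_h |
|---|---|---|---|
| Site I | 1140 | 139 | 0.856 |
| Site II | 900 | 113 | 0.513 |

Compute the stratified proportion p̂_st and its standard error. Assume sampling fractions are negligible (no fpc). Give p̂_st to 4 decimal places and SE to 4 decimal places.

p̂_st ≈ 0.7047, SE ≈ 0.0267

N = 2040; stratum weights W_h = N_h/N.
p̂_st = Σ W_h p̂_h = (1140·0.856 + 900·0.513)/2040 = 0.70468
V̂(p̂_st) = Σ W_h² p̂_h(1−p̂_h)/(n_h−1):
  stratum Site I: (1140/2040)²·0.856·0.144/138 = 0.000278937
  stratum Site II: (900/2040)²·0.513·0.487/112 = 0.000434163
V̂(p̂_st) = 0.0007131; SE = √V̂ = 0.0267039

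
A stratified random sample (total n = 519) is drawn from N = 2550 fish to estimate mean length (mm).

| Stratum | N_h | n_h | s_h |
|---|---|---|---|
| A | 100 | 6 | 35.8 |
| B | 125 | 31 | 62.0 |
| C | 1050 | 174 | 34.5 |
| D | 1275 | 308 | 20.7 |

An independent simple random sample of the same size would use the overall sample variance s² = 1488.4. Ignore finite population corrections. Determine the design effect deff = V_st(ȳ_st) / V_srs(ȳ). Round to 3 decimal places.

V̂(ȳ_st) = Σ W_h² s_h²/n_h, with W_h = N_h/N and N = 2550:
  stratum A: (100/2550)²·35.8²/6 = 0.328499
  stratum B: (125/2550)²·62.0²/31 = 0.297962
  stratum C: (1050/2550)²·34.5²/174 = 1.15981
  stratum D: (1275/2550)²·20.7²/308 = 0.3478
V_st = 2.13407
V_srs = s²/n = 1488.4/519 = 2.86782
deff = V_st / V_srs = 2.13407/2.86782 = 0.7441

deff ≈ 0.744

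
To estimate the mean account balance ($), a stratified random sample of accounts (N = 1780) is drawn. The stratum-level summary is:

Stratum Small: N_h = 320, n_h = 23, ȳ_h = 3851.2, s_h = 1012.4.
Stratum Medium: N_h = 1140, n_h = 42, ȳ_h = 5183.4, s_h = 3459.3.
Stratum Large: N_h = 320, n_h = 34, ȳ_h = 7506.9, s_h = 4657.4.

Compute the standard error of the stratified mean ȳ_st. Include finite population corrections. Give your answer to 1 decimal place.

SE(ȳ_st) ≈ 363.8

V̂(ȳ_st) = Σ W_h² (1 − n_h/N_h) s_h²/n_h, with W_h = N_h/N and N = 1780:
  stratum Small: (320/1780)²·(1 − 23/320)·1012.4²/23 = 1336.73
  stratum Medium: (1140/1780)²·(1 − 42/1140)·3459.3²/42 = 112563
  stratum Large: (320/1780)²·(1 − 34/320)·4657.4²/34 = 18428.3
V̂(ȳ_st) = 132328
SE(ȳ_st) = √132328 = 363.769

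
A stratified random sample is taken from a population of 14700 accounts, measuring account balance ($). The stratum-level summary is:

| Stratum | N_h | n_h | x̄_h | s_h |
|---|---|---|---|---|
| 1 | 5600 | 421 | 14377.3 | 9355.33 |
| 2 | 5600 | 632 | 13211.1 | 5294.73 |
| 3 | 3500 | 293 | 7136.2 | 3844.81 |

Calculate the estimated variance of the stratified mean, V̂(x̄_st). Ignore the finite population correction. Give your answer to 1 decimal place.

V̂(x̄_st) ≈ 39467.7

V̂(x̄_st) = Σ W_h² s_h²/n_h, with W_h = N_h/N and N = 14700:
  stratum 1: (5600/14700)²·9355.33²/421 = 30170.2
  stratum 2: (5600/14700)²·5294.73²/632 = 6437.42
  stratum 3: (3500/14700)²·3844.81²/293 = 2860.12
V̂(x̄_st) = 39467.7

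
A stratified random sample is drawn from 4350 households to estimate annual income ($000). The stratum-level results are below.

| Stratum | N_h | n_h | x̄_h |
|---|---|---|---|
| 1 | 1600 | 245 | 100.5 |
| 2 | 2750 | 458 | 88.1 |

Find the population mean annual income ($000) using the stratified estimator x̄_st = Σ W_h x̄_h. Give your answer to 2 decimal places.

N = Σ N_h = 4350. Stratum weights W_h = N_h/N.
x̄_st = (1600·100.5 + 2750·88.1) / 4350 = 92.6609

x̄_st ≈ 92.66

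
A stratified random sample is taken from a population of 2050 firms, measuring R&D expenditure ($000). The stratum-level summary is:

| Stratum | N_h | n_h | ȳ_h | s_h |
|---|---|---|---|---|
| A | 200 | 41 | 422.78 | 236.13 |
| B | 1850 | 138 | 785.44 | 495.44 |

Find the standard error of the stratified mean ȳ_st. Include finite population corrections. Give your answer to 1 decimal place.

V̂(ȳ_st) = Σ W_h² (1 − n_h/N_h) s_h²/n_h, with W_h = N_h/N and N = 2050:
  stratum A: (200/2050)²·(1 − 41/200)·236.13²/41 = 10.2905
  stratum B: (1850/2050)²·(1 − 138/1850)·495.44²/138 = 1340.51
V̂(ȳ_st) = 1350.8
SE(ȳ_st) = √1350.8 = 36.7533

SE(ȳ_st) ≈ 36.8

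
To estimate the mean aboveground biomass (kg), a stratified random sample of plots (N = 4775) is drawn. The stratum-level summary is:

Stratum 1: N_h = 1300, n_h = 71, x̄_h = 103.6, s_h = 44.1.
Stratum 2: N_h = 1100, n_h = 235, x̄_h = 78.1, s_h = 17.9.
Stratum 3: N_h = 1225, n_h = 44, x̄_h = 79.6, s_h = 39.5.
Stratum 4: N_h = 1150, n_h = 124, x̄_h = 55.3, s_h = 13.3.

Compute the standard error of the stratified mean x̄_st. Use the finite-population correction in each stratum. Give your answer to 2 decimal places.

SE(x̄_st) ≈ 2.07

V̂(x̄_st) = Σ W_h² (1 − n_h/N_h) s_h²/n_h, with W_h = N_h/N and N = 4775:
  stratum 1: (1300/4775)²·(1 − 71/1300)·44.1²/71 = 1.91941
  stratum 2: (1100/4775)²·(1 − 235/1100)·17.9²/235 = 0.0568984
  stratum 3: (1225/4775)²·(1 − 44/1225)·39.5²/44 = 2.24999
  stratum 4: (1150/4775)²·(1 − 124/1150)·13.3²/124 = 0.073821
V̂(x̄_st) = 4.30012
SE(x̄_st) = √4.30012 = 2.07367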